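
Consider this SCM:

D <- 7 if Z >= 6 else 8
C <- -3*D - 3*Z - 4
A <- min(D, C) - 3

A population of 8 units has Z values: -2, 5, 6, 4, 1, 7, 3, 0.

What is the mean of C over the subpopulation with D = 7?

-44.5

E[C|D=7] averages over only the 2 units with D=7 (Z = 6, 7): C = -43, -46, mean -44.5.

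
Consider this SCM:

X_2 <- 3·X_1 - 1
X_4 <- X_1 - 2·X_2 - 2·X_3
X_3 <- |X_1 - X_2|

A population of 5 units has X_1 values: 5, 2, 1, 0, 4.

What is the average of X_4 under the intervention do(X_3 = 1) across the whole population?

Under do(X_3=1), X_3's equation is replaced by X_3=1 for every unit. Per-unit X_4: -25, -10, -5, 0, -20. Mean = -12.

-12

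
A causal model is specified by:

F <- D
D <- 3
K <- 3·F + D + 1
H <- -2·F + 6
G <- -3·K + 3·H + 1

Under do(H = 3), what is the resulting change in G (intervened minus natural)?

9

do(H=3) replaces the equation H <- -2·F + 6 with the constant H = 3.
F = D  [with D=3]  = 3
K = 3·F + D + 1  [with F=3, D=3]  = 13
G = -3·K + 3·H + 1  [with K=13, H=3]  = -29
Without intervention: F = D  [with D=3]  = 3; H = -2·F + 6  [with F=3]  = 0; K = 3·F + D + 1  [with F=3, D=3]  = 13; G = -3·K + 3·H + 1  [with K=13, H=0]  = -38.
Change = -29 − (-38) = 9.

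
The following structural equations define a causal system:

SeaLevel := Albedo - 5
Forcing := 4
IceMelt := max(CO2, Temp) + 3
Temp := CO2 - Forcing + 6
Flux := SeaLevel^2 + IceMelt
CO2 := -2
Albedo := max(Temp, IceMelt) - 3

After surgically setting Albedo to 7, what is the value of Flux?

Under do(Albedo=7), the mechanism Albedo := max(Temp, IceMelt) - 3 is discarded; Albedo is fixed at 7.
Temp = CO2 - Forcing + 6  [with CO2=-2, Forcing=4]  = 0
IceMelt = max(CO2, Temp) + 3  [with CO2=-2, Temp=0]  = 3
SeaLevel = Albedo - 5  [with Albedo=7]  = 2
Flux = SeaLevel^2 + IceMelt  [with SeaLevel=2, IceMelt=3]  = 7

7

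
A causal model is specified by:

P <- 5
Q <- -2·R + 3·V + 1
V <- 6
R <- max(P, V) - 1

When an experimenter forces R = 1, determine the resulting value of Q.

The intervention breaks the incoming arrows to R: R <- max(P, V) - 1 no longer applies, and R = 1.
Q = -2·R + 3·V + 1  [with R=1, V=6]  = 17

17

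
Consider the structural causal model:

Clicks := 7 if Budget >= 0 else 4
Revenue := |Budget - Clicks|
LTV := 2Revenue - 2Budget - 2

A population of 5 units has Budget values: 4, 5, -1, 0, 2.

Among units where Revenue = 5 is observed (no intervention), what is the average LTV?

Observing Revenue=5 restricts to units where Revenue's equation naturally yields 5: Budget ∈ {-1, 2}. In that subpopulation LTV = 10, 4, mean 7.

7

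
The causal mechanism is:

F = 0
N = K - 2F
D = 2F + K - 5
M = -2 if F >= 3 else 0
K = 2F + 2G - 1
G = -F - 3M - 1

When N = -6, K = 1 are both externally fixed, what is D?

Setting N = -6, K = 1 by intervention discards those variables' equations.
D = 2F + K - 5  [with F=0, K=1]  = -4

-4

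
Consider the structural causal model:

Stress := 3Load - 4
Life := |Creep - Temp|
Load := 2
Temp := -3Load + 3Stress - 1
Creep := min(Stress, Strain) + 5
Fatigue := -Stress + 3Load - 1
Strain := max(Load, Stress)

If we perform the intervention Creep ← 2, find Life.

Under do(Creep=2), the mechanism Creep := min(Stress, Strain) + 5 is discarded; Creep is fixed at 2.
Stress = 3Load - 4  [with Load=2]  = 2
Temp = -3Load + 3Stress - 1  [with Load=2, Stress=2]  = -1
Life = |Creep - Temp|  [with Creep=2, Temp=-1]  = 3

3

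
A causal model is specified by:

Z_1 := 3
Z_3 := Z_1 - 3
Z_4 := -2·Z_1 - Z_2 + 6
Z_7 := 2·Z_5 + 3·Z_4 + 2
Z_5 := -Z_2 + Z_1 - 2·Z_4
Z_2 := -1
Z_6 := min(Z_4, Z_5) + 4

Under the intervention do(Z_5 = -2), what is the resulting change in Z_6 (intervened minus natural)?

The intervention breaks the incoming arrows to Z_5: Z_5 := -Z_2 + Z_1 - 2·Z_4 no longer applies, and Z_5 = -2.
Z_4 = -2·Z_1 - Z_2 + 6  [with Z_1=3, Z_2=-1]  = 1
Z_6 = min(Z_4, Z_5) + 4  [with Z_4=1, Z_5=-2]  = 2
Without intervention: Z_4 = -2·Z_1 - Z_2 + 6  [with Z_1=3, Z_2=-1]  = 1; Z_5 = -Z_2 + Z_1 - 2·Z_4  [with Z_2=-1, Z_1=3, Z_4=1]  = 2; Z_6 = min(Z_4, Z_5) + 4  [with Z_4=1, Z_5=2]  = 5.
Change = 2 − 5 = -3.

-3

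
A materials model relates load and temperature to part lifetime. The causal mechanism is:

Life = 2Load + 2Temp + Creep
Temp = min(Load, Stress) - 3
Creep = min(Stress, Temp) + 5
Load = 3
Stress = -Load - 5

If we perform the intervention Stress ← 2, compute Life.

8

do(Stress=2) replaces the equation Stress = -Load - 5 with the constant Stress = 2.
Temp = min(Load, Stress) - 3  [with Load=3, Stress=2]  = -1
Creep = min(Stress, Temp) + 5  [with Stress=2, Temp=-1]  = 4
Life = 2Load + 2Temp + Creep  [with Load=3, Temp=-1, Creep=4]  = 8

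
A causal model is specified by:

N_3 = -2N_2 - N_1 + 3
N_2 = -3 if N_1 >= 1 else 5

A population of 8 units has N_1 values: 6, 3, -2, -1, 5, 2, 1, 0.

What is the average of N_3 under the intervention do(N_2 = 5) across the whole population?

-8.75

The intervention sets N_2=5 in all 8 units regardless of N_1. Recomputing N_3 per unit gives -13, -10, -5, -6, -12, -9, -8, -7; average -8.75.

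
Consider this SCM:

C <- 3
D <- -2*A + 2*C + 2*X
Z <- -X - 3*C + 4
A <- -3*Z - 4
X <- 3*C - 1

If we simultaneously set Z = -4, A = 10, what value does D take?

Setting Z = -4, A = 10 by intervention discards those variables' equations.
X = 3*C - 1  [with C=3]  = 8
D = -2*A + 2*C + 2*X  [with A=10, C=3, X=8]  = 2

2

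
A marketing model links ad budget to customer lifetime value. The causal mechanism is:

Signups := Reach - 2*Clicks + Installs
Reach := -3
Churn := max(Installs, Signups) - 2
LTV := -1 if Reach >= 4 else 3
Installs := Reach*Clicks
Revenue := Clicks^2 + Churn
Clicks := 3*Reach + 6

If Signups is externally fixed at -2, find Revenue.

Under do(Signups=-2), the mechanism Signups := Reach - 2*Clicks + Installs is discarded; Signups is fixed at -2.
Clicks = 3*Reach + 6  [with Reach=-3]  = -3
Installs = Reach*Clicks  [with Reach=-3, Clicks=-3]  = 9
Churn = max(Installs, Signups) - 2  [with Installs=9, Signups=-2]  = 7
Revenue = Clicks^2 + Churn  [with Clicks=-3, Churn=7]  = 16

16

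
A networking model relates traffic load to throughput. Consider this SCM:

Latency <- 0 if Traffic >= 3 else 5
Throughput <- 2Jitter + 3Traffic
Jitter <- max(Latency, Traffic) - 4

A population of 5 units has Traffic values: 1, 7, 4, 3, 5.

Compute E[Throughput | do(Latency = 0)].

12

The intervention sets Latency=0 in all 5 units regardless of Traffic. Recomputing Throughput per unit gives -3, 27, 12, 7, 17; average 12.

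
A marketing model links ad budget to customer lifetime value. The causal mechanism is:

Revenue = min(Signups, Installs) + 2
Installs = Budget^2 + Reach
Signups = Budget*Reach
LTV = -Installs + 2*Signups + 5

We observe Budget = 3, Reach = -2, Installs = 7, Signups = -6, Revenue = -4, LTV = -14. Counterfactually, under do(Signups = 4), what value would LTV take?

6

Under do(Signups=4), the mechanism Signups = Budget*Reach is discarded; Signups is fixed at 4.
Installs = Budget^2 + Reach  [with Budget=3, Reach=-2]  = 7
LTV = -Installs + 2*Signups + 5  [with Installs=7, Signups=4]  = 6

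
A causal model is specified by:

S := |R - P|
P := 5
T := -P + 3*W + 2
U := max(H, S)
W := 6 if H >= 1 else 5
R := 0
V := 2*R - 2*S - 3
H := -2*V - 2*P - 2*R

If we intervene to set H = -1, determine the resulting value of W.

The intervention breaks the incoming arrows to H: H := -2*V - 2*P - 2*R no longer applies, and H = -1.
W = 6 if H >= 1 else 5  [with H=-1]  = 5

5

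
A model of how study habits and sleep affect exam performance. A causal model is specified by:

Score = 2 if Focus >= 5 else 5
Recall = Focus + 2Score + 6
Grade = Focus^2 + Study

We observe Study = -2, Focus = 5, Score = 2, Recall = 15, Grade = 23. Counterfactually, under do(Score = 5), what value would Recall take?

The intervention breaks the incoming arrows to Score: Score = 2 if Focus >= 5 else 5 no longer applies, and Score = 5.
Recall = Focus + 2Score + 6  [with Focus=5, Score=5]  = 21

21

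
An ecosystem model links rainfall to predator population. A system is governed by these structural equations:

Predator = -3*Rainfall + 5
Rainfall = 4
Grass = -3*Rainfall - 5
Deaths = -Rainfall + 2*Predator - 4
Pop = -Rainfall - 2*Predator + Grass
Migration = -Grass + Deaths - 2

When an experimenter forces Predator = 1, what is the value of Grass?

Under do(Predator=1), the mechanism Predator = -3*Rainfall + 5 is discarded; Predator is fixed at 1.
Since Grass is not a descendant of the intervened variable, it is unaffected.
Grass = -3*Rainfall - 5  [with Rainfall=4]  = -17

-17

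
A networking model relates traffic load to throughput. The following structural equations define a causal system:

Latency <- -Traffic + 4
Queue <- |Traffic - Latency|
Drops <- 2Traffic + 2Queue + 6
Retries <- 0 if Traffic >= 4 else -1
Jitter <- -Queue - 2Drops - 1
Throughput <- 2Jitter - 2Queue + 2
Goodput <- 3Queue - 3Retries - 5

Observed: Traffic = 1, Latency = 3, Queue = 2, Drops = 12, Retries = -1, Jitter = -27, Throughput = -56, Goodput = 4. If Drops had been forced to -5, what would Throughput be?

12

The intervention breaks the incoming arrows to Drops: Drops <- 2Traffic + 2Queue + 6 no longer applies, and Drops = -5.
Latency = -Traffic + 4  [with Traffic=1]  = 3
Queue = |Traffic - Latency|  [with Traffic=1, Latency=3]  = 2
Jitter = -Queue - 2Drops - 1  [with Queue=2, Drops=-5]  = 7
Throughput = 2Jitter - 2Queue + 2  [with Jitter=7, Queue=2]  = 12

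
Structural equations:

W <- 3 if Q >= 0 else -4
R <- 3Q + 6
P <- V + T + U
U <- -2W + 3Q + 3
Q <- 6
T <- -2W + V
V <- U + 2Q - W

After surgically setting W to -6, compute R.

Under do(W=-6), the mechanism W <- 3 if Q >= 0 else -4 is discarded; W is fixed at -6.
No directed path runs from W to R, so R keeps its natural value.
R = 3Q + 6  [with Q=6]  = 24

24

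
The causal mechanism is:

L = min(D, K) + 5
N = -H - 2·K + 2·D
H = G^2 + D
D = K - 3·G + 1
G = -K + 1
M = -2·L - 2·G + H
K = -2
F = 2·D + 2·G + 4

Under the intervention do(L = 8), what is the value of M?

do(L=8) replaces the equation L = min(D, K) + 5 with the constant L = 8.
G = -K + 1  [with K=-2]  = 3
D = K - 3·G + 1  [with K=-2, G=3]  = -10
H = G^2 + D  [with G=3, D=-10]  = -1
M = -2·L - 2·G + H  [with L=8, G=3, H=-1]  = -23

-23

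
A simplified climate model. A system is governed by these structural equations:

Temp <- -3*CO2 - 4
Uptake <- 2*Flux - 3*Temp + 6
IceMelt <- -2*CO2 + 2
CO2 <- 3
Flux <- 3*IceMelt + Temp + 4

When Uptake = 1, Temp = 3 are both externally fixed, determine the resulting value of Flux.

-5

Setting Uptake = 1, Temp = 3 by intervention discards those variables' equations.
IceMelt = -2*CO2 + 2  [with CO2=3]  = -4
Flux = 3*IceMelt + Temp + 4  [with IceMelt=-4, Temp=3]  = -5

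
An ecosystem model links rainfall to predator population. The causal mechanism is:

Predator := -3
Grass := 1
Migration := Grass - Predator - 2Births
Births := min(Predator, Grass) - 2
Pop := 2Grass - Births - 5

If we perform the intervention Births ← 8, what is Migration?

The intervention breaks the incoming arrows to Births: Births := min(Predator, Grass) - 2 no longer applies, and Births = 8.
Migration = Grass - Predator - 2Births  [with Grass=1, Predator=-3, Births=8]  = -12

-12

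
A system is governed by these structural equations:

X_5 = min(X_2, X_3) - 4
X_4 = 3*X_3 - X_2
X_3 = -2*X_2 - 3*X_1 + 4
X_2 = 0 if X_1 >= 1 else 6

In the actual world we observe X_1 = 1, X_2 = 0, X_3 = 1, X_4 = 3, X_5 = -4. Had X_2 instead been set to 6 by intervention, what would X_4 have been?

Under do(X_2=6), the mechanism X_2 = 0 if X_1 >= 1 else 6 is discarded; X_2 is fixed at 6.
X_3 = -2*X_2 - 3*X_1 + 4  [with X_2=6, X_1=1]  = -11
X_4 = 3*X_3 - X_2  [with X_3=-11, X_2=6]  = -39

-39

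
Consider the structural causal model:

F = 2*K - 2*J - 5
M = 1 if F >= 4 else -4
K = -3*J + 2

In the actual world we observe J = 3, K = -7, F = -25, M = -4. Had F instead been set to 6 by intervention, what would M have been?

1

The intervention breaks the incoming arrows to F: F = 2*K - 2*J - 5 no longer applies, and F = 6.
M = 1 if F >= 4 else -4  [with F=6]  = 1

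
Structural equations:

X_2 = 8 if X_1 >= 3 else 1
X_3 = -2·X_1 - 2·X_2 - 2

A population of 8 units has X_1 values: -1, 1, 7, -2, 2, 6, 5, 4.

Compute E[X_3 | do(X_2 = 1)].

-9.5

Under do(X_2=1), X_2's equation is replaced by X_2=1 for every unit. Per-unit X_3: -2, -6, -18, 0, -8, -16, -14, -12. Mean = -9.5.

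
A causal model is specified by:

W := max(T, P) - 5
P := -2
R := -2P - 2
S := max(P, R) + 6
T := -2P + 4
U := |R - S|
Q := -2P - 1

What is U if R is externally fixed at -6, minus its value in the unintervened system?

4

Under do(R=-6), the mechanism R := -2P - 2 is discarded; R is fixed at -6.
S = max(P, R) + 6  [with P=-2, R=-6]  = 4
U = |R - S|  [with R=-6, S=4]  = 10
Without intervention: R = -2P - 2  [with P=-2]  = 2; S = max(P, R) + 6  [with P=-2, R=2]  = 8; U = |R - S|  [with R=2, S=8]  = 6.
Change = 10 − 6 = 4.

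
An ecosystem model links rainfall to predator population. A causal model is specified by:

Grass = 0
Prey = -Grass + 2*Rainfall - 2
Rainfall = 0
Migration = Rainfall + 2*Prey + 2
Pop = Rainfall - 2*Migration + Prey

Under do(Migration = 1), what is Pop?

Intervening sets Migration = 1 and removes its equation (Migration = Rainfall + 2*Prey + 2).
Prey = -Grass + 2*Rainfall - 2  [with Grass=0, Rainfall=0]  = -2
Pop = Rainfall - 2*Migration + Prey  [with Rainfall=0, Migration=1, Prey=-2]  = -4

-4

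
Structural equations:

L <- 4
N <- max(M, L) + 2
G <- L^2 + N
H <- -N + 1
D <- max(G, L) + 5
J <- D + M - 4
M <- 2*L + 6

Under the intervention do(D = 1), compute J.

11

Under do(D=1), the mechanism D <- max(G, L) + 5 is discarded; D is fixed at 1.
M = 2*L + 6  [with L=4]  = 14
J = D + M - 4  [with D=1, M=14]  = 11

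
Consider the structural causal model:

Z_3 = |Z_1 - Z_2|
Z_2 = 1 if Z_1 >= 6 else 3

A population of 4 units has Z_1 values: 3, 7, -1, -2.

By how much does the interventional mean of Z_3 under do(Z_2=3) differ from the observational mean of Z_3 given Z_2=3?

0.25

Under do(Z_2=3), Z_2's equation is replaced by Z_2=3 for every unit. Per-unit Z_3: 0, 4, 4, 5. Mean = 3.25.
E[Z_3|Z_2=3] averages over only the 3 units with Z_2=3 (Z_1 = 3, -1, -2): Z_3 = 0, 4, 5, mean 3.
Difference = 3.25 − 3 = 0.25.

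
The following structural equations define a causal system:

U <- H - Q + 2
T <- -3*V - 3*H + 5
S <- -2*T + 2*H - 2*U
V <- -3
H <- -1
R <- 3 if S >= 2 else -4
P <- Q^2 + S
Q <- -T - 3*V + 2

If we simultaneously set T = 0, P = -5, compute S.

18

Under do(T = 0, P = -5), each intervened variable's structural equation is replaced by its fixed value.
Q = -T - 3*V + 2  [with T=0, V=-3]  = 11
U = H - Q + 2  [with H=-1, Q=11]  = -10
S = -2*T + 2*H - 2*U  [with T=0, H=-1, U=-10]  = 18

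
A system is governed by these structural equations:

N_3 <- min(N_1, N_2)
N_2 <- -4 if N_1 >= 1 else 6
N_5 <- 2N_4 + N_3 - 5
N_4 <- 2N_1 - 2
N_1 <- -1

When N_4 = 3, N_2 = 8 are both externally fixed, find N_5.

0

The joint intervention fixes N_4 = 3, N_2 = 8, removing each variable's own equation.
N_3 = min(N_1, N_2)  [with N_1=-1, N_2=8]  = -1
N_5 = 2N_4 + N_3 - 5  [with N_4=3, N_3=-1]  = 0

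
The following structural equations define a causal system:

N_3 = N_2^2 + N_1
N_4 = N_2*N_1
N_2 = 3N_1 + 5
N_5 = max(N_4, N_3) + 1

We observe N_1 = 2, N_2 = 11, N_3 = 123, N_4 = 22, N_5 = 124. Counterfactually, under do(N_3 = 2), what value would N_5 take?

23

do(N_3=2) replaces the equation N_3 = N_2^2 + N_1 with the constant N_3 = 2.
N_2 = 3N_1 + 5  [with N_1=2]  = 11
N_4 = N_2*N_1  [with N_2=11, N_1=2]  = 22
N_5 = max(N_4, N_3) + 1  [with N_4=22, N_3=2]  = 23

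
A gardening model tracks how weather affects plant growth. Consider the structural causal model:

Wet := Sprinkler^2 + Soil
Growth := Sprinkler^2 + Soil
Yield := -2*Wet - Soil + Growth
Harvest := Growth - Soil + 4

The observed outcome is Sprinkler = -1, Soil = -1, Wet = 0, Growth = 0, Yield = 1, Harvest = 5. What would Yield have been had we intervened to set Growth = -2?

Intervening sets Growth = -2 and removes its equation (Growth := Sprinkler^2 + Soil).
Wet = Sprinkler^2 + Soil  [with Sprinkler=-1, Soil=-1]  = 0
Yield = -2*Wet - Soil + Growth  [with Wet=0, Soil=-1, Growth=-2]  = -1

-1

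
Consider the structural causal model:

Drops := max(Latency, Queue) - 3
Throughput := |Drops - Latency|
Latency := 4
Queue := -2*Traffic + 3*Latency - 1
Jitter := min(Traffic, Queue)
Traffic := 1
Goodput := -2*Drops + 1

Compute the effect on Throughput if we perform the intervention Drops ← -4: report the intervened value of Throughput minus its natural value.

6

Under do(Drops=-4), the mechanism Drops := max(Latency, Queue) - 3 is discarded; Drops is fixed at -4.
Throughput = |Drops - Latency|  [with Drops=-4, Latency=4]  = 8
Without intervention: Queue = -2*Traffic + 3*Latency - 1  [with Traffic=1, Latency=4]  = 9; Drops = max(Latency, Queue) - 3  [with Latency=4, Queue=9]  = 6; Throughput = |Drops - Latency|  [with Drops=6, Latency=4]  = 2.
Change = 8 − 2 = 6.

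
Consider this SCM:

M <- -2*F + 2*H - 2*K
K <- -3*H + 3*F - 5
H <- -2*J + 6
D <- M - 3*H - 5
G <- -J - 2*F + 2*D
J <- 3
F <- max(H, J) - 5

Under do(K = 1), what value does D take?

Under do(K=1), the mechanism K <- -3*H + 3*F - 5 is discarded; K is fixed at 1.
H = -2*J + 6  [with J=3]  = 0
F = max(H, J) - 5  [with H=0, J=3]  = -2
M = -2*F + 2*H - 2*K  [with F=-2, H=0, K=1]  = 2
D = M - 3*H - 5  [with M=2, H=0]  = -3

-3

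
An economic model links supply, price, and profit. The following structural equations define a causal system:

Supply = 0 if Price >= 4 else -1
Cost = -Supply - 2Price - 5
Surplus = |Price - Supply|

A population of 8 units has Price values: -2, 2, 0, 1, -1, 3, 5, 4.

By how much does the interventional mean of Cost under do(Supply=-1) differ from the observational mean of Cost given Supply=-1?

do(Supply=-1) breaks Supply's dependence on Price. With Supply=-1 fixed, Cost across the units is 0, -8, -4, -6, -2, -10, -14, -12, mean -7.
Observing Supply=-1 restricts to units where Supply's equation naturally yields -1: Price ∈ {-2, 2, 0, 1, -1, 3}. In that subpopulation Cost = 0, -8, -4, -6, -2, -10, mean -5.
Difference = -7 − (-5) = -2.

-2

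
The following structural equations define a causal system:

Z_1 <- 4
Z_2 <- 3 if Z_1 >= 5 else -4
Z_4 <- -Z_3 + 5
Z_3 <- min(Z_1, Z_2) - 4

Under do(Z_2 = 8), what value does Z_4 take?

5

Under do(Z_2=8), the mechanism Z_2 <- 3 if Z_1 >= 5 else -4 is discarded; Z_2 is fixed at 8.
Z_3 = min(Z_1, Z_2) - 4  [with Z_1=4, Z_2=8]  = 0
Z_4 = -Z_3 + 5  [with Z_3=0]  = 5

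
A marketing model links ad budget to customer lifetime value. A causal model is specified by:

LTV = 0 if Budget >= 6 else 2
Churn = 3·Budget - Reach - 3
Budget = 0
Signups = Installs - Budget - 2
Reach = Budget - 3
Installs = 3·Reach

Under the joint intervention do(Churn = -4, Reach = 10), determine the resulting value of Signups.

Setting Churn = -4, Reach = 10 by intervention discards those variables' equations.
Installs = 3·Reach  [with Reach=10]  = 30
Signups = Installs - Budget - 2  [with Installs=30, Budget=0]  = 28

28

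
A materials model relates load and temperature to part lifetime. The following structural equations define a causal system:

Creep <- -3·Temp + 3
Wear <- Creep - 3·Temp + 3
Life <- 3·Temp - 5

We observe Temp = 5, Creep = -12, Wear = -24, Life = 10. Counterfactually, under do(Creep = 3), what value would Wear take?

The intervention breaks the incoming arrows to Creep: Creep <- -3·Temp + 3 no longer applies, and Creep = 3.
Wear = Creep - 3·Temp + 3  [with Creep=3, Temp=5]  = -9

-9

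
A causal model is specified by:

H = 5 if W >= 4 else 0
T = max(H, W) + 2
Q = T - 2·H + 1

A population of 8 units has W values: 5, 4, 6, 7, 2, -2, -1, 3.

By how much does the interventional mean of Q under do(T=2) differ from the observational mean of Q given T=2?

Every unit gets T=2 under the intervention. Q values become -7, -7, -7, -7, 3, 3, 3, 3; E[Q|do(T=2)] = -2.
Conditioning on T=2 selects the 2 unit(s) with W ∈ {-2, -1}. Their Q values: 3, 3. Mean = 3.
Difference = -2 − 3 = -5.

-5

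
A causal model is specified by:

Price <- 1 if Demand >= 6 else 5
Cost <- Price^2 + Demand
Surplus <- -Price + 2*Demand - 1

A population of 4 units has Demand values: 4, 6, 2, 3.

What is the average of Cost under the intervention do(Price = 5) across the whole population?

Under do(Price=5), Price's equation is replaced by Price=5 for every unit. Per-unit Cost: 29, 31, 27, 28. Mean = 28.75.

28.75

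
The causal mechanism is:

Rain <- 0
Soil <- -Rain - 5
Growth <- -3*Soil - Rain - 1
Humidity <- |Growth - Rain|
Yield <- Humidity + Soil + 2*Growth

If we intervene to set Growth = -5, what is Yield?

-10

do(Growth=-5) replaces the equation Growth <- -3*Soil - Rain - 1 with the constant Growth = -5.
Soil = -Rain - 5  [with Rain=0]  = -5
Humidity = |Growth - Rain|  [with Growth=-5, Rain=0]  = 5
Yield = Humidity + Soil + 2*Growth  [with Humidity=5, Soil=-5, Growth=-5]  = -10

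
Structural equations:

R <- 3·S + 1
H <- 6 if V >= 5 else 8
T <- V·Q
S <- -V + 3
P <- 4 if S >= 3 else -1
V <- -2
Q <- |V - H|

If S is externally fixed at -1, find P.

-1

The intervention breaks the incoming arrows to S: S <- -V + 3 no longer applies, and S = -1.
P = 4 if S >= 3 else -1  [with S=-1]  = -1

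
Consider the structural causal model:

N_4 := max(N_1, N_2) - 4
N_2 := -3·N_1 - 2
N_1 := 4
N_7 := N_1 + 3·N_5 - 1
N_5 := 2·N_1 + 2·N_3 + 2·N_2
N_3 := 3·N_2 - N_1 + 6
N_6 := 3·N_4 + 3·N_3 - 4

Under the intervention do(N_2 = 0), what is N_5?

12

do(N_2=0) replaces the equation N_2 := -3·N_1 - 2 with the constant N_2 = 0.
N_3 = 3·N_2 - N_1 + 6  [with N_2=0, N_1=4]  = 2
N_5 = 2·N_1 + 2·N_3 + 2·N_2  [with N_1=4, N_3=2, N_2=0]  = 12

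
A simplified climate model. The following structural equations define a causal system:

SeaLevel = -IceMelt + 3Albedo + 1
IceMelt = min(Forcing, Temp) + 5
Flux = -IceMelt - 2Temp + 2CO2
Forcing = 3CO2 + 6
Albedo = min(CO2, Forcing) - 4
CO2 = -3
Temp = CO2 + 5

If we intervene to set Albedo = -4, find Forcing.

Under do(Albedo=-4), the mechanism Albedo = min(CO2, Forcing) - 4 is discarded; Albedo is fixed at -4.
No directed path runs from Albedo to Forcing, so Forcing keeps its natural value.
Forcing = 3CO2 + 6  [with CO2=-3]  = -3

-3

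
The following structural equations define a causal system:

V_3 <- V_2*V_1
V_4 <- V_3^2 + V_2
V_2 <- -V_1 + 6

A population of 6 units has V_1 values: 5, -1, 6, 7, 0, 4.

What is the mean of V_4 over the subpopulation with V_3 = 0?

Observing V_3=0 restricts to units where V_3's equation naturally yields 0: V_1 ∈ {6, 0}. In that subpopulation V_4 = 0, 6, mean 3.

3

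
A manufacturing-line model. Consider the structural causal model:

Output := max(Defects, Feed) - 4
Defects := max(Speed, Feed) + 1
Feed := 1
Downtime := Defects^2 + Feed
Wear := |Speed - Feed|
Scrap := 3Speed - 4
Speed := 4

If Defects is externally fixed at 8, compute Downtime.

The intervention breaks the incoming arrows to Defects: Defects := max(Speed, Feed) + 1 no longer applies, and Defects = 8.
Downtime = Defects^2 + Feed  [with Defects=8, Feed=1]  = 65

65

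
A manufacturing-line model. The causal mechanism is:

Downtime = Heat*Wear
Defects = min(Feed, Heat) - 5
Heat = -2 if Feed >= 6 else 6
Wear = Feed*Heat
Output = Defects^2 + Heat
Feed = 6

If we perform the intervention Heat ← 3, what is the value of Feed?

6

Under do(Heat=3), the mechanism Heat = -2 if Feed >= 6 else 6 is discarded; Heat is fixed at 3.
Feed is not downstream of the intervention, so its value is determined by the original equations.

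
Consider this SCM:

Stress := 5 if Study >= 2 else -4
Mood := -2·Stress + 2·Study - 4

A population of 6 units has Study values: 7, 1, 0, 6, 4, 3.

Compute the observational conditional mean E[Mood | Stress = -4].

Conditioning on Stress=-4 selects the 2 unit(s) with Study ∈ {1, 0}. Their Mood values: 6, 4. Mean = 5.

5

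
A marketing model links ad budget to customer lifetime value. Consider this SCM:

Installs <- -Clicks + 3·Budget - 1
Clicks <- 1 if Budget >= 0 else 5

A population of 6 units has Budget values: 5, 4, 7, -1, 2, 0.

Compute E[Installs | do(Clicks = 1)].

The intervention sets Clicks=1 in all 6 units regardless of Budget. Recomputing Installs per unit gives 13, 10, 19, -5, 4, -2; average 6.5.

6.5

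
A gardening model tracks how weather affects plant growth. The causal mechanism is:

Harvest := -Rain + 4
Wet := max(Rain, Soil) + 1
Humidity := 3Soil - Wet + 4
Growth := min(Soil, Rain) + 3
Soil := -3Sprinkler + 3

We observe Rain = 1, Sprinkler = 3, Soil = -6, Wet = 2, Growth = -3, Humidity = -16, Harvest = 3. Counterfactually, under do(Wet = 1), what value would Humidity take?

-15

Under do(Wet=1), the mechanism Wet := max(Rain, Soil) + 1 is discarded; Wet is fixed at 1.
Soil = -3Sprinkler + 3  [with Sprinkler=3]  = -6
Humidity = 3Soil - Wet + 4  [with Soil=-6, Wet=1]  = -15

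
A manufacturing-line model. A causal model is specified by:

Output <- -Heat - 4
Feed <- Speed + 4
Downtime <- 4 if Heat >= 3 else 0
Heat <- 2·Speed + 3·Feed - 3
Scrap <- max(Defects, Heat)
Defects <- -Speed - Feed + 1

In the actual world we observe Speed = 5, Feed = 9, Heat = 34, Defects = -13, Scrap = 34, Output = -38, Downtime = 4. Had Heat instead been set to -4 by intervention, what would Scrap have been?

-4

do(Heat=-4) replaces the equation Heat <- 2·Speed + 3·Feed - 3 with the constant Heat = -4.
Feed = Speed + 4  [with Speed=5]  = 9
Defects = -Speed - Feed + 1  [with Speed=5, Feed=9]  = -13
Scrap = max(Defects, Heat)  [with Defects=-13, Heat=-4]  = -4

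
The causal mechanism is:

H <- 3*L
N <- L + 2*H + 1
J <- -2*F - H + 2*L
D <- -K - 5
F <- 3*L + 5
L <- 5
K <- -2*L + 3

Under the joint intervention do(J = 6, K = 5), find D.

Setting J = 6, K = 5 by intervention discards those variables' equations.
D = -K - 5  [with K=5]  = -10

-10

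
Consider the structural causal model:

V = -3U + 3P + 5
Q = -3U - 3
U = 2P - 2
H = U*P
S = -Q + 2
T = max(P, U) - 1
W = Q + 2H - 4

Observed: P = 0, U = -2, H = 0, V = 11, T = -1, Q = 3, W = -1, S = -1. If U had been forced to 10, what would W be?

Under do(U=10), the mechanism U = 2P - 2 is discarded; U is fixed at 10.
H = U*P  [with U=10, P=0]  = 0
Q = -3U - 3  [with U=10]  = -33
W = Q + 2H - 4  [with Q=-33, H=0]  = -37

-37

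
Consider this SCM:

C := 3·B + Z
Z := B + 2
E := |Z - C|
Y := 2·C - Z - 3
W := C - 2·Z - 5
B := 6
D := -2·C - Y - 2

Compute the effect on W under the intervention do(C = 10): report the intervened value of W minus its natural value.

The intervention breaks the incoming arrows to C: C := 3·B + Z no longer applies, and C = 10.
Z = B + 2  [with B=6]  = 8
W = C - 2·Z - 5  [with C=10, Z=8]  = -11
Without intervention: Z = B + 2  [with B=6]  = 8; C = 3·B + Z  [with B=6, Z=8]  = 26; W = C - 2·Z - 5  [with C=26, Z=8]  = 5.
Change = -11 − 5 = -16.

-16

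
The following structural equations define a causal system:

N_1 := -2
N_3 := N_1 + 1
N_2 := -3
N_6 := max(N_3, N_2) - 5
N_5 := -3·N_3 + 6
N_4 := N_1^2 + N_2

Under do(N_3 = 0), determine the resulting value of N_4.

1

The intervention breaks the incoming arrows to N_3: N_3 := N_1 + 1 no longer applies, and N_3 = 0.
N_4 is not downstream of the intervention, so its value is determined by the original equations.
N_4 = N_1^2 + N_2  [with N_1=-2, N_2=-3]  = 1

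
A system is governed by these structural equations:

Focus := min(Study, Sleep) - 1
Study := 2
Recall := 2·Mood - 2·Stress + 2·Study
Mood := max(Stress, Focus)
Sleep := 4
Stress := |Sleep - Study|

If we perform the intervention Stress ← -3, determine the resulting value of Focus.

1

The intervention breaks the incoming arrows to Stress: Stress := |Sleep - Study| no longer applies, and Stress = -3.
Focus is not downstream of the intervention, so its value is determined by the original equations.
Focus = min(Study, Sleep) - 1  [with Study=2, Sleep=4]  = 1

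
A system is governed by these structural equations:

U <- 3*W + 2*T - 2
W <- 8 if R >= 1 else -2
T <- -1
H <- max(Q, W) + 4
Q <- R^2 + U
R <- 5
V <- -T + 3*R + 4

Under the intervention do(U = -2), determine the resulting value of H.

Under do(U=-2), the mechanism U <- 3*W + 2*T - 2 is discarded; U is fixed at -2.
W = 8 if R >= 1 else -2  [with R=5]  = 8
Q = R^2 + U  [with R=5, U=-2]  = 23
H = max(Q, W) + 4  [with Q=23, W=8]  = 27

27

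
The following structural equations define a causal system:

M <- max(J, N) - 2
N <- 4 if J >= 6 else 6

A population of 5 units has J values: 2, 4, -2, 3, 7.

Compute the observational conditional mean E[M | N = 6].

4

Conditioning on N=6 selects the 4 unit(s) with J ∈ {2, 4, -2, 3}. Their M values: 4, 4, 4, 4. Mean = 4.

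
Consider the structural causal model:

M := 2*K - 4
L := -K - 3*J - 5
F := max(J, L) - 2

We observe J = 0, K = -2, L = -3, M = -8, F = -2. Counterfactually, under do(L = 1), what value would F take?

do(L=1) replaces the equation L := -K - 3*J - 5 with the constant L = 1.
F = max(J, L) - 2  [with J=0, L=1]  = -1

-1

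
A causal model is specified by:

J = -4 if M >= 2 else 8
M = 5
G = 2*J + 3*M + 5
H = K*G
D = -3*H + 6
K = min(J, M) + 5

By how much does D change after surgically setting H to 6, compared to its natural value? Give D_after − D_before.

The intervention breaks the incoming arrows to H: H = K*G no longer applies, and H = 6.
D = -3*H + 6  [with H=6]  = -12
Without intervention: J = -4 if M >= 2 else 8  [with M=5]  = -4; K = min(J, M) + 5  [with J=-4, M=5]  = 1; G = 2*J + 3*M + 5  [with J=-4, M=5]  = 12; H = K*G  [with K=1, G=12]  = 12; D = -3*H + 6  [with H=12]  = -30.
Change = -12 − (-30) = 18.

18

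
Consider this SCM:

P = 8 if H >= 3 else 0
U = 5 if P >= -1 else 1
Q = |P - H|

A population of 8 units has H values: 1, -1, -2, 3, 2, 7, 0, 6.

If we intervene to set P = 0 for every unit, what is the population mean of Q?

2.75

Every unit gets P=0 under the intervention. Q values become 1, 1, 2, 3, 2, 7, 0, 6; E[Q|do(P=0)] = 2.75.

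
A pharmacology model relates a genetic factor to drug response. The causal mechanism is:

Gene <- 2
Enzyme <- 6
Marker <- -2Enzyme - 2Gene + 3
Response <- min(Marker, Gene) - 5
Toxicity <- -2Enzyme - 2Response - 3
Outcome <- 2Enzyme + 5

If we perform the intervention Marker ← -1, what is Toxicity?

do(Marker=-1) replaces the equation Marker <- -2Enzyme - 2Gene + 3 with the constant Marker = -1.
Response = min(Marker, Gene) - 5  [with Marker=-1, Gene=2]  = -6
Toxicity = -2Enzyme - 2Response - 3  [with Enzyme=6, Response=-6]  = -3

-3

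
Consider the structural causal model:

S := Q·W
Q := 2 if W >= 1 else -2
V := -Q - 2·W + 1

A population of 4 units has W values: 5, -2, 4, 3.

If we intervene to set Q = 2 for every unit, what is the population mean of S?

5

Every unit gets Q=2 under the intervention. S values become 10, -4, 8, 6; E[S|do(Q=2)] = 5.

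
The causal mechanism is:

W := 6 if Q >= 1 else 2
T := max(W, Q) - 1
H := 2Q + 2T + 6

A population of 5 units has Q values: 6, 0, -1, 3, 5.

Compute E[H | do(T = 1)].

13.2

Every unit gets T=1 under the intervention. H values become 20, 8, 6, 14, 18; E[H|do(T=1)] = 13.2.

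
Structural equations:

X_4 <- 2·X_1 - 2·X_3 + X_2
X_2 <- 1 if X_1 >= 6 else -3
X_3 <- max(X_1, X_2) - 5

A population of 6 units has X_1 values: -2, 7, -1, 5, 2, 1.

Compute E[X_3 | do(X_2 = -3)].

Under do(X_2=-3), X_2's equation is replaced by X_2=-3 for every unit. Per-unit X_3: -7, 2, -6, 0, -3, -4. Mean = -3.

-3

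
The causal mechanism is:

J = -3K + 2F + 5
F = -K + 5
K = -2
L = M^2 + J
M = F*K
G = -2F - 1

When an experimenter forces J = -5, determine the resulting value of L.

The intervention breaks the incoming arrows to J: J = -3K + 2F + 5 no longer applies, and J = -5.
F = -K + 5  [with K=-2]  = 7
M = F*K  [with F=7, K=-2]  = -14
L = M^2 + J  [with M=-14, J=-5]  = 191

191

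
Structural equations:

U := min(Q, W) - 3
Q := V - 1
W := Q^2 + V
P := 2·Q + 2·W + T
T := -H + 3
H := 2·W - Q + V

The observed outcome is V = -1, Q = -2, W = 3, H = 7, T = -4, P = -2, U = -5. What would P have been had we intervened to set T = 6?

8

The intervention breaks the incoming arrows to T: T := -H + 3 no longer applies, and T = 6.
Q = V - 1  [with V=-1]  = -2
W = Q^2 + V  [with Q=-2, V=-1]  = 3
P = 2·Q + 2·W + T  [with Q=-2, W=3, T=6]  = 8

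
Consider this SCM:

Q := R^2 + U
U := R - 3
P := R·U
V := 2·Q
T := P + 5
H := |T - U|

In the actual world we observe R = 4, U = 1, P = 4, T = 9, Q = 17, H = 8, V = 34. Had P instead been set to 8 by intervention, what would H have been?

12

The intervention breaks the incoming arrows to P: P := R·U no longer applies, and P = 8.
U = R - 3  [with R=4]  = 1
T = P + 5  [with P=8]  = 13
H = |T - U|  [with T=13, U=1]  = 12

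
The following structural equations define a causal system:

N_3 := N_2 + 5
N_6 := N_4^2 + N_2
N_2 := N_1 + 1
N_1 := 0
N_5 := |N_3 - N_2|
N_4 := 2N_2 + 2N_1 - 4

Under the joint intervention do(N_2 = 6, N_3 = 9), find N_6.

70

Under do(N_2 = 6, N_3 = 9), each intervened variable's structural equation is replaced by its fixed value.
N_4 = 2N_2 + 2N_1 - 4  [with N_2=6, N_1=0]  = 8
N_6 = N_4^2 + N_2  [with N_4=8, N_2=6]  = 70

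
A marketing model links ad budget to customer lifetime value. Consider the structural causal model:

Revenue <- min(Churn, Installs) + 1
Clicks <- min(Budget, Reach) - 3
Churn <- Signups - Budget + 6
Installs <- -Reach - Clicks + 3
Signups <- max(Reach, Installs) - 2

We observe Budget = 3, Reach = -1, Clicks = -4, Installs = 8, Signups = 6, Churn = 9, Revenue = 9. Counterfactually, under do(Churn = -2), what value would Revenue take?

-1

Intervening sets Churn = -2 and removes its equation (Churn <- Signups - Budget + 6).
Clicks = min(Budget, Reach) - 3  [with Budget=3, Reach=-1]  = -4
Installs = -Reach - Clicks + 3  [with Reach=-1, Clicks=-4]  = 8
Revenue = min(Churn, Installs) + 1  [with Churn=-2, Installs=8]  = -1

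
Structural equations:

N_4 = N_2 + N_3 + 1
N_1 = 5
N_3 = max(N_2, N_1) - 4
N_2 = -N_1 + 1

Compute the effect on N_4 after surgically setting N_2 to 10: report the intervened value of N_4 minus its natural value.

19

Under do(N_2=10), the mechanism N_2 = -N_1 + 1 is discarded; N_2 is fixed at 10.
N_3 = max(N_2, N_1) - 4  [with N_2=10, N_1=5]  = 6
N_4 = N_2 + N_3 + 1  [with N_2=10, N_3=6]  = 17
Without intervention: N_2 = -N_1 + 1  [with N_1=5]  = -4; N_3 = max(N_2, N_1) - 4  [with N_2=-4, N_1=5]  = 1; N_4 = N_2 + N_3 + 1  [with N_2=-4, N_3=1]  = -2.
Change = 17 − (-2) = 19.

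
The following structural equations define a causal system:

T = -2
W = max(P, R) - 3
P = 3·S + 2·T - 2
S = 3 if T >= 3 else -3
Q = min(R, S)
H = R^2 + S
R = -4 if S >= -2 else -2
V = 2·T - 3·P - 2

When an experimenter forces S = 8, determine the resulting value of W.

do(S=8) replaces the equation S = 3 if T >= 3 else -3 with the constant S = 8.
P = 3·S + 2·T - 2  [with S=8, T=-2]  = 18
R = -4 if S >= -2 else -2  [with S=8]  = -4
W = max(P, R) - 3  [with P=18, R=-4]  = 15

15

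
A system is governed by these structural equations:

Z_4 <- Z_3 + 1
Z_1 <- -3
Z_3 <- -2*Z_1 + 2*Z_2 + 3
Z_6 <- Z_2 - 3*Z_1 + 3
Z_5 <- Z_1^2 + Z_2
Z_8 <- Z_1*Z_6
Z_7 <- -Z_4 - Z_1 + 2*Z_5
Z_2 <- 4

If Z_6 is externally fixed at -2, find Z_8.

6

Intervening sets Z_6 = -2 and removes its equation (Z_6 <- Z_2 - 3*Z_1 + 3).
Z_8 = Z_1*Z_6  [with Z_1=-3, Z_6=-2]  = 6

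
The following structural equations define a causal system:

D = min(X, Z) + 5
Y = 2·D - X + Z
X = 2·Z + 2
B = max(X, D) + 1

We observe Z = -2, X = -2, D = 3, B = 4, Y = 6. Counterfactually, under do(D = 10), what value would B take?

11

The intervention breaks the incoming arrows to D: D = min(X, Z) + 5 no longer applies, and D = 10.
X = 2·Z + 2  [with Z=-2]  = -2
B = max(X, D) + 1  [with X=-2, D=10]  = 11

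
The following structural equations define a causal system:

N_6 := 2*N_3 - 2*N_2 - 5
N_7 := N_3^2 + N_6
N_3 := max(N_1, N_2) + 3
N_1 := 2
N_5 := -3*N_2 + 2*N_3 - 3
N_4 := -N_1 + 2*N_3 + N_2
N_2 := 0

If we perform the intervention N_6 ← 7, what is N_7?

32

Intervening sets N_6 = 7 and removes its equation (N_6 := 2*N_3 - 2*N_2 - 5).
N_3 = max(N_1, N_2) + 3  [with N_1=2, N_2=0]  = 5
N_7 = N_3^2 + N_6  [with N_3=5, N_6=7]  = 32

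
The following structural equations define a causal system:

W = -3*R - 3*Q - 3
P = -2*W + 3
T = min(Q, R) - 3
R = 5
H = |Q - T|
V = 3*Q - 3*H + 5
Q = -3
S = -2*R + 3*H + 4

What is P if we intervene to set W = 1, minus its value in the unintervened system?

do(W=1) replaces the equation W = -3*R - 3*Q - 3 with the constant W = 1.
P = -2*W + 3  [with W=1]  = 1
Without intervention: W = -3*R - 3*Q - 3  [with R=5, Q=-3]  = -9; P = -2*W + 3  [with W=-9]  = 21.
Change = 1 − 21 = -20.

-20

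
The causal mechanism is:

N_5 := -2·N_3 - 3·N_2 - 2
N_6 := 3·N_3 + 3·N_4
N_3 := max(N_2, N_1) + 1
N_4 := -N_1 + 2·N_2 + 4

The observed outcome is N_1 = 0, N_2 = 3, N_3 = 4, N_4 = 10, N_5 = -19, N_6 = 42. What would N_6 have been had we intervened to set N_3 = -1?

The intervention breaks the incoming arrows to N_3: N_3 := max(N_2, N_1) + 1 no longer applies, and N_3 = -1.
N_4 = -N_1 + 2·N_2 + 4  [with N_1=0, N_2=3]  = 10
N_6 = 3·N_3 + 3·N_4  [with N_3=-1, N_4=10]  = 27

27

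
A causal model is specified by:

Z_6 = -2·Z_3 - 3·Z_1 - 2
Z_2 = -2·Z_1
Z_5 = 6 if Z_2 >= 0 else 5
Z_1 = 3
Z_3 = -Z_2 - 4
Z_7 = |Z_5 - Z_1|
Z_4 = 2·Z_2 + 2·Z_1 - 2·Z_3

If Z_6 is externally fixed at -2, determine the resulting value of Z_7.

2

Intervening sets Z_6 = -2 and removes its equation (Z_6 = -2·Z_3 - 3·Z_1 - 2).
No directed path runs from Z_6 to Z_7, so Z_7 keeps its natural value.
Z_2 = -2·Z_1  [with Z_1=3]  = -6
Z_5 = 6 if Z_2 >= 0 else 5  [with Z_2=-6]  = 5
Z_7 = |Z_5 - Z_1|  [with Z_5=5, Z_1=3]  = 2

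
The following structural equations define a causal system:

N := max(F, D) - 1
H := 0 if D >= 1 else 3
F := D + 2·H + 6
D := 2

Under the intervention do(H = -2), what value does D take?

2

Under do(H=-2), the mechanism H := 0 if D >= 1 else 3 is discarded; H is fixed at -2.
D is not downstream of the intervention, so its value is determined by the original equations.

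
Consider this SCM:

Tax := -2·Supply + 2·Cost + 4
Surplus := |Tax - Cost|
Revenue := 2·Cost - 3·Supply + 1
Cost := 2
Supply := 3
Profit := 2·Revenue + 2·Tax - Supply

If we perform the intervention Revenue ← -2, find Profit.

do(Revenue=-2) replaces the equation Revenue := 2·Cost - 3·Supply + 1 with the constant Revenue = -2.
Tax = -2·Supply + 2·Cost + 4  [with Supply=3, Cost=2]  = 2
Profit = 2·Revenue + 2·Tax - Supply  [with Revenue=-2, Tax=2, Supply=3]  = -3

-3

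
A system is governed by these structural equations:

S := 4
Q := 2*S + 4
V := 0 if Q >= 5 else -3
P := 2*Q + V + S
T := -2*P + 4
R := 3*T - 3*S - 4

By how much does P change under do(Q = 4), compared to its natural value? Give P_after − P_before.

Under do(Q=4), the mechanism Q := 2*S + 4 is discarded; Q is fixed at 4.
V = 0 if Q >= 5 else -3  [with Q=4]  = -3
P = 2*Q + V + S  [with Q=4, V=-3, S=4]  = 9
Without intervention: Q = 2*S + 4  [with S=4]  = 12; V = 0 if Q >= 5 else -3  [with Q=12]  = 0; P = 2*Q + V + S  [with Q=12, V=0, S=4]  = 28.
Change = 9 − 28 = -19.

-19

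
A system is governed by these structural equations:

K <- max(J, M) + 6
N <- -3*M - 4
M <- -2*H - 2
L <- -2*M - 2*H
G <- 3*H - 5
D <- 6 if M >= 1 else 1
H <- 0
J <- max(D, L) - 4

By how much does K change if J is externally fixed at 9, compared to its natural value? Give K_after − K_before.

9

do(J=9) replaces the equation J <- max(D, L) - 4 with the constant J = 9.
M = -2*H - 2  [with H=0]  = -2
K = max(J, M) + 6  [with J=9, M=-2]  = 15
Without intervention: M = -2*H - 2  [with H=0]  = -2; L = -2*M - 2*H  [with M=-2, H=0]  = 4; D = 6 if M >= 1 else 1  [with M=-2]  = 1; J = max(D, L) - 4  [with D=1, L=4]  = 0; K = max(J, M) + 6  [with J=0, M=-2]  = 6.
Change = 15 − 6 = 9.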